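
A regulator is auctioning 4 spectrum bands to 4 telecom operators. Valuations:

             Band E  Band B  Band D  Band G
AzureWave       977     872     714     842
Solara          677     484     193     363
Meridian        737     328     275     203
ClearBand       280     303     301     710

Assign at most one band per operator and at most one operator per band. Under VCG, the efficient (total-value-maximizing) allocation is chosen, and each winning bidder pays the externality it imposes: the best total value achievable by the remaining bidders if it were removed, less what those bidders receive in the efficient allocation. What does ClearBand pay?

ClearBand pays $128M.

Efficient allocation: AzureWave→Band D ($714M), Solara→Band B ($484M), Meridian→Band E ($737M), ClearBand→Band G ($710M); total welfare W = $2645M.
ClearBand receives Band G at value $710M, so the others get W − 710 = $1935M.
Without ClearBand: best allocation of the remaining 3 bidders over all 4 bands is AzureWave→Band G ($842M), Solara→Band B ($484M), Meridian→Band E ($737M), total $2063M.
VCG payment = (others' best without ClearBand) − (others' welfare with ClearBand) = 2063 − 1935 = $128M.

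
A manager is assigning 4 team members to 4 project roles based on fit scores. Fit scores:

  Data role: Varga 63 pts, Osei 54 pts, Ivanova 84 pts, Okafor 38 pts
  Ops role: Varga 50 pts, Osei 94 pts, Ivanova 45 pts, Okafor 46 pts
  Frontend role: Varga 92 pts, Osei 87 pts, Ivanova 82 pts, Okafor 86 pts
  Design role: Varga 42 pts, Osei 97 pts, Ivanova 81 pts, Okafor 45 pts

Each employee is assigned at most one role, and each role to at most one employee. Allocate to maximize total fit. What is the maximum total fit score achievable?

Optimal: Varga→Data role (63 pts), Osei→Ops role (94 pts), Ivanova→Design role (81 pts), Okafor→Frontend role (86 pts) — total 63+94+81+86 = 324 pts.
Max-entry greedy (repeatedly take the single best remaining cell) gives 319 pts, worse by 5.

Max total: 324 pts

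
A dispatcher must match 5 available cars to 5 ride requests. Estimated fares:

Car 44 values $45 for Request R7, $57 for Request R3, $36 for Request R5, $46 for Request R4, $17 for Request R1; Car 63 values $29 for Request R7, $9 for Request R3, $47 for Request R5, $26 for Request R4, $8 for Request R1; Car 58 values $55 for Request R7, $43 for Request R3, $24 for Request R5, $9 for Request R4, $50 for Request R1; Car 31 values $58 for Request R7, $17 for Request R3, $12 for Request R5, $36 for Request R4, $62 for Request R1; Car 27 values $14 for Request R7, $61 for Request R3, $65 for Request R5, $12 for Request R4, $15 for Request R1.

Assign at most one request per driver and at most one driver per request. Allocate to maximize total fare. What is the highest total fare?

Maximum total: $271

Optimal: Car 44→Request R4 ($46), Car 63→Request R5 ($47), Car 58→Request R7 ($55), Car 31→Request R1 ($62), Car 27→Request R3 ($61) — total 46+47+55+62+61 = $271.
Max-entry greedy (repeatedly take the single best remaining cell) gives $265, worse by 6.
No other one-to-one assignment exceeds $271.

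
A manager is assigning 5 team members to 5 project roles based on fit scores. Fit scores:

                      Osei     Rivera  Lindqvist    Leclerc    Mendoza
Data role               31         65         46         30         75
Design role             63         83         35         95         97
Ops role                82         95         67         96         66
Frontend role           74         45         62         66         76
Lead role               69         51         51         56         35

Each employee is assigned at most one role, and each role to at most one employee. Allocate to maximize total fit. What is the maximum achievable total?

Max total: 396 pts

Optimal: Osei→Lead role (69 pts), Rivera→Ops role (95 pts), Lindqvist→Frontend role (62 pts), Leclerc→Design role (95 pts), Mendoza→Data role (75 pts) — total 69+95+62+95+75 = 396 pts.
Column-greedy (each role in turn goes to its best remaining employee) gives 390 pts, worse by 6.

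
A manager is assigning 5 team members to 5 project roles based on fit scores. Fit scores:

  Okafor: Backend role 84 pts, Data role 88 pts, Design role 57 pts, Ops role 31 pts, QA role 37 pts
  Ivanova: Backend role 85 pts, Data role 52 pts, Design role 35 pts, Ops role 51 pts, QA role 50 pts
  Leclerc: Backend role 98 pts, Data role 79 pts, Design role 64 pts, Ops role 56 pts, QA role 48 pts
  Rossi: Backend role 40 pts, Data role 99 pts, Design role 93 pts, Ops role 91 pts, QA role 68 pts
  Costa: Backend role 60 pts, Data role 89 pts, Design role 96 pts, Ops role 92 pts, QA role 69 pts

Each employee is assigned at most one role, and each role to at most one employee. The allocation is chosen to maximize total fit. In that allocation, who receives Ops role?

Optimal: Okafor→Data role (88 pts), Ivanova→QA role (50 pts), Leclerc→Backend role (98 pts), Rossi→Ops role (91 pts), Costa→Design role (96 pts) — total 88+50+98+91+96 = 423 pts.
Column-greedy (each role in turn goes to its best remaining employee) gives 381 pts, worse by 42.
Next-best assignment: Okafor→Data role, Ivanova→QA role, Leclerc→Backend role, Rossi→Design role, Costa→Ops role = 421 pts.
Rossi's own top role is Data role (99 pts), but forcing Rossi→Data role and reassigning the rest optimally gives only 396 pts — worse by 27.

Rossi receives Ops role.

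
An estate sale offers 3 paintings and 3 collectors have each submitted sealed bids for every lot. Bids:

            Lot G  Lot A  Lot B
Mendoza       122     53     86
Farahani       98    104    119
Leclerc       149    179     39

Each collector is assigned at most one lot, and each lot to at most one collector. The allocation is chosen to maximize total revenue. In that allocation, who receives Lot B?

Farahani receives Lot B.

Optimal: Mendoza→Lot G ($122), Farahani→Lot B ($119), Leclerc→Lot A ($179) — total 122+119+179 = $420.
Column-greedy (each lot in turn goes to its best remaining collector) gives $339, worse by 81.
Next-best assignment: Mendoza→Lot B, Farahani→Lot G, Leclerc→Lot A = $363.
Swapping Mendoza↔Farahani (Mendoza→Lot B $86, Farahani→Lot G $98) loses 57.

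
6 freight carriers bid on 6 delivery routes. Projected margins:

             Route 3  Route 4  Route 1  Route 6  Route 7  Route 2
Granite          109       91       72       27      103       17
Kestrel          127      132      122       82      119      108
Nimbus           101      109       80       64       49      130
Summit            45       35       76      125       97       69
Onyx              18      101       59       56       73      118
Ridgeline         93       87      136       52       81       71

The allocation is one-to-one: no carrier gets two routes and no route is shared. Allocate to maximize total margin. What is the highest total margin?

Optimal: Granite→Route 7 ($103k), Kestrel→Route 3 ($127k), Nimbus→Route 2 ($130k), Summit→Route 6 ($125k), Onyx→Route 4 ($101k), Ridgeline→Route 1 ($136k) — total 103+127+130+125+101+136 = $722k.
Next-best assignment: Granite→Route 3, Kestrel→Route 7, Nimbus→Route 2, Summit→Route 6, Onyx→Route 4, Ridgeline→Route 1 = $720k.
Checked against all permutations: $722k is optimal.

Maximum total: $722k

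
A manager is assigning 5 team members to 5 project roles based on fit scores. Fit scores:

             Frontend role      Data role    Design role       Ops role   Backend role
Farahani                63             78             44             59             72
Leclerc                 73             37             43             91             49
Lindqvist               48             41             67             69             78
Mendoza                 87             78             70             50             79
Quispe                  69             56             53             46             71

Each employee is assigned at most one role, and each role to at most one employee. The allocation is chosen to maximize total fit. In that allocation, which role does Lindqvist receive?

Lindqvist receives Design role.

This is the linear assignment problem.
Optimal: Farahani→Data role (78 pts), Leclerc→Ops role (91 pts), Lindqvist→Design role (67 pts), Mendoza→Frontend role (87 pts), Quispe→Backend role (71 pts) — total 78+91+67+87+71 = 394 pts.
Row-greedy (each employee in turn takes its best remaining role) gives 387 pts, worse by 7.
Every other assignment is strictly worse.
Lindqvist's own top role is Backend role (78 pts), but forcing Lindqvist→Backend role and reassigning the rest optimally gives only 387 pts — worse by 7.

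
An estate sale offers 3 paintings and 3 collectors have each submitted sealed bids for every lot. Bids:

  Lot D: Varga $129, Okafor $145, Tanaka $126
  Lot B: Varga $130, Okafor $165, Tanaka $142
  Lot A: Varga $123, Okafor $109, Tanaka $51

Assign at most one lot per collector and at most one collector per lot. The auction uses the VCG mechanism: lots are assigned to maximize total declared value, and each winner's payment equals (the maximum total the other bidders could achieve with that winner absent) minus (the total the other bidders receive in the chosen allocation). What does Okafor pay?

Okafor pays $22.

Efficient allocation: Varga→Lot A ($123), Okafor→Lot B ($165), Tanaka→Lot D ($126); total welfare W = $414.
Okafor receives Lot B at value $165, so the others get W − 165 = $249.
Without Okafor: best allocation of the remaining 2 bidders over all 3 lots is Varga→Lot D ($129), Tanaka→Lot B ($142), total $271.
VCG payment = (others' best without Okafor) − (others' welfare with Okafor) = 271 − 249 = $22.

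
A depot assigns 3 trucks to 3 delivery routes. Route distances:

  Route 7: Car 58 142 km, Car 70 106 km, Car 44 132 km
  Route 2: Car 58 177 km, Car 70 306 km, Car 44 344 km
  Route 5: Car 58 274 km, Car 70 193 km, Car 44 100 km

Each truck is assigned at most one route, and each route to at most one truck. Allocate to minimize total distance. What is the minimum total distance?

This is the linear assignment problem.
Optimal: Car 58→Route 2 (177 km), Car 70→Route 7 (106 km), Car 44→Route 5 (100 km) — total 177+106+100 = 383 km.
Row-greedy (each truck in turn takes its cheapest remaining route) gives 679 km, worse by 296.
Next-best assignment: Car 58→Route 2, Car 70→Route 5, Car 44→Route 7 = 502 km.
Swapping Car 58↔Car 44 (Car 58→Route 5 274 km, Car 44→Route 2 344 km) adds 341.
Checked against all permutations: 383 km is optimal.

Min total: 383 km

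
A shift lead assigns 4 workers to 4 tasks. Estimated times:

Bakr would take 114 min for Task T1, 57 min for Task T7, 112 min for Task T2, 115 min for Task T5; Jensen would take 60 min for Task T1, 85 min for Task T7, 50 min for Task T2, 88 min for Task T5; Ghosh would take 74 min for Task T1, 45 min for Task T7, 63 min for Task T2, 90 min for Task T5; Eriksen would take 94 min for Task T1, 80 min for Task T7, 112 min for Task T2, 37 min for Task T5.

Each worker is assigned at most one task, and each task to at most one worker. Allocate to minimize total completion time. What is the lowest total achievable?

Min total: 217 min

Optimal: Bakr→Task T7 (57 min), Jensen→Task T1 (60 min), Ghosh→Task T2 (63 min), Eriksen→Task T5 (37 min) — total 57+60+63+37 = 217 min.
Swapping Jensen↔Eriksen (Jensen→Task T5 88 min, Eriksen→Task T1 94 min) adds 85.
Checked against all permutations: 217 min is optimal.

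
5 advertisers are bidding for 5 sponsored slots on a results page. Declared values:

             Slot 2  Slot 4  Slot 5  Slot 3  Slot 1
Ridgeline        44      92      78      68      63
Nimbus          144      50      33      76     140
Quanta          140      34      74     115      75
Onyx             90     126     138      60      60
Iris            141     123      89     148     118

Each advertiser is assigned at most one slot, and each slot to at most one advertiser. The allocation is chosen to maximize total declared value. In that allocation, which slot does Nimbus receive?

Optimal: Ridgeline→Slot 4 ($92), Nimbus→Slot 1 ($140), Quanta→Slot 2 ($140), Onyx→Slot 5 ($138), Iris→Slot 3 ($148) — total 92+140+140+138+148 = $658.
Row-greedy (each advertiser in turn takes its best remaining slot) gives $607, worse by 51.
Swapping Nimbus↔Iris (Nimbus→Slot 3 $76, Iris→Slot 1 $118) loses 94.
Nimbus's own top slot is Slot 2 ($144), but forcing Nimbus→Slot 2 and reassigning the rest optimally gives only $607 — worse by 51.

Nimbus receives Slot 1.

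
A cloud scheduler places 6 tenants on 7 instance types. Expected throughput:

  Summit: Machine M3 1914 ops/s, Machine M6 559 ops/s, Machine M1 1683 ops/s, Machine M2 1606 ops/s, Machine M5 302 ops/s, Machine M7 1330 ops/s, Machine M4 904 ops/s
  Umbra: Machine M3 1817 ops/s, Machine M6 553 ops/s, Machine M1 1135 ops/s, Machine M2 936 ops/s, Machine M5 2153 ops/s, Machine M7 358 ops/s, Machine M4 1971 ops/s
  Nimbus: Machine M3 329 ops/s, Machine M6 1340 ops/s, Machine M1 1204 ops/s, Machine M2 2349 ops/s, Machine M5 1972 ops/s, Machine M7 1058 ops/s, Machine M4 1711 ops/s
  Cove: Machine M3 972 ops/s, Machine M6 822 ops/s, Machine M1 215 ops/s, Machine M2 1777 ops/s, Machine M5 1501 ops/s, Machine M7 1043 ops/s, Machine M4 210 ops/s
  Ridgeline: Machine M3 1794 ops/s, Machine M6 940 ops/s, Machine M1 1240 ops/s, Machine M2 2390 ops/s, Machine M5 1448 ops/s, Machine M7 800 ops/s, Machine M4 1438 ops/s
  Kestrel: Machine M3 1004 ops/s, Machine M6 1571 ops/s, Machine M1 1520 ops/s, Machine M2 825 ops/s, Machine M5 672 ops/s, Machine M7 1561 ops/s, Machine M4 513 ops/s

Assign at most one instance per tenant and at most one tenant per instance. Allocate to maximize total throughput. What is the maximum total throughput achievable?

Max total: 10869 ops/s

Optimal: Summit→Machine M1 (1683 ops/s), Umbra→Machine M4 (1971 ops/s), Nimbus→Machine M2 (2349 ops/s), Cove→Machine M5 (1501 ops/s), Ridgeline→Machine M3 (1794 ops/s), Kestrel→Machine M6 (1571 ops/s) — total 1683+1971+2349+1501+1794+1571 = 10869 ops/s.
Row-greedy (each tenant in turn takes its best remaining instance) gives 10468 ops/s, worse by 401.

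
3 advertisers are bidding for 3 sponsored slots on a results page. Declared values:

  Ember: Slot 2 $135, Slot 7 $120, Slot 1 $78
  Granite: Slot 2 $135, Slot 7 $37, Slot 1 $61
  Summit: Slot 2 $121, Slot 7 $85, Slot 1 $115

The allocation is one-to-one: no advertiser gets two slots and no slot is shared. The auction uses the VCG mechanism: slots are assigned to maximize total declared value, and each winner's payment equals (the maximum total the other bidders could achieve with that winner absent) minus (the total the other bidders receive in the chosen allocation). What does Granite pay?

Granite pays $15.

Efficient allocation: Ember→Slot 7 ($120), Granite→Slot 2 ($135), Summit→Slot 1 ($115); total welfare W = $370.
Granite receives Slot 2 at value $135, so the others get W − 135 = $235.
Without Granite: best allocation of the remaining 2 bidders over all 3 slots is Ember→Slot 2 ($135), Summit→Slot 1 ($115), total $250.
VCG payment = (others' best without Granite) − (others' welfare with Granite) = 250 − 235 = $15.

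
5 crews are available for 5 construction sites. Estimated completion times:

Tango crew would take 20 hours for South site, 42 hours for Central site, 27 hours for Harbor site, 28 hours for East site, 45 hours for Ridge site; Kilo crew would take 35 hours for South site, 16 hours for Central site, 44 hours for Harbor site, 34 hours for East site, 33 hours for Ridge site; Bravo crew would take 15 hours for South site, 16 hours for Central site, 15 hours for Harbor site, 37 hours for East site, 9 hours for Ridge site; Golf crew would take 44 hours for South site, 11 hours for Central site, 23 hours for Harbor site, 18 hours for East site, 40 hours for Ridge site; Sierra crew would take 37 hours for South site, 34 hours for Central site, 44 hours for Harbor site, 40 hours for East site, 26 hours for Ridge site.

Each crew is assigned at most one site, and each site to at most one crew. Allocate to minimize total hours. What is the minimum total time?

Optimal: Tango crew→South site (20 hours), Kilo crew→Central site (16 hours), Bravo crew→Harbor site (15 hours), Golf crew→East site (18 hours), Sierra crew→Ridge site (26 hours) — total 20+16+15+18+26 = 95 hours.
Column-greedy (each site in turn goes to its cheapest remaining crew) gives 113 hours, worse by 18.
Checked against all permutations: 95 hours is optimal.

Minimum total: 95 hours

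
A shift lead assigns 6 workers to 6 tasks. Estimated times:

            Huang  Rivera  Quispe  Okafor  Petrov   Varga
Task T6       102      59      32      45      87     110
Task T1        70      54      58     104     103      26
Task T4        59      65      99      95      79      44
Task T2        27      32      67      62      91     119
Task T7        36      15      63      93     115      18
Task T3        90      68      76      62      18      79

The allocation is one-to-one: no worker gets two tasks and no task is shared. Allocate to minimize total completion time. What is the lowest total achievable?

Minimum total: 207 min

Optimal: Huang→Task T2 (27 min), Rivera→Task T7 (15 min), Quispe→Task T1 (58 min), Okafor→Task T6 (45 min), Petrov→Task T3 (18 min), Varga→Task T4 (44 min) — total 27+15+58+45+18+44 = 207 min.
Row-greedy (each worker in turn takes its cheapest remaining task) gives 241 min, worse by 34.
Checked against all permutations: 207 min is optimal.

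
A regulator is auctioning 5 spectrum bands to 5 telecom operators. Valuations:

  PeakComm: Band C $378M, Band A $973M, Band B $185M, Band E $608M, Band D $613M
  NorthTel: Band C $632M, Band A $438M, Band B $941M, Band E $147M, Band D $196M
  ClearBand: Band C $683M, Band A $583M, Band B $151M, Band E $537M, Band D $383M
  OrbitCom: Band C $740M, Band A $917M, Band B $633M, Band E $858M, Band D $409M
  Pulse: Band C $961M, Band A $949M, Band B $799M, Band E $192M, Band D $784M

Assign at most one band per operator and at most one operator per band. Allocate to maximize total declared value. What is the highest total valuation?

Maximum total: $4239M

This is a one-to-one assignment (maximum-weight bipartite matching).
Optimal: PeakComm→Band A ($973M), NorthTel→Band B ($941M), ClearBand→Band C ($683M), OrbitCom→Band E ($858M), Pulse→Band D ($784M) — total 973+941+683+858+784 = $4239M.
Max-entry greedy (repeatedly take the single best remaining cell) gives $4116M, worse by 123.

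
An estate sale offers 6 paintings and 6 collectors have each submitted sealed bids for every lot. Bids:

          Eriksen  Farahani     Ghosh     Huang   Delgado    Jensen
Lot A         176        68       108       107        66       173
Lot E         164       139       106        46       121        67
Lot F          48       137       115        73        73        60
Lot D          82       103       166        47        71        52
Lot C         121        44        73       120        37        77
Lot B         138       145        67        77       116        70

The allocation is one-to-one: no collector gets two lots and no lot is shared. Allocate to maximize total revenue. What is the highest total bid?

This is the linear assignment problem.
Optimal: Eriksen→Lot E ($164), Farahani→Lot F ($137), Ghosh→Lot D ($166), Huang→Lot C ($120), Delgado→Lot B ($116), Jensen→Lot A ($173) — total 164+137+166+120+116+173 = $876.
Column-greedy (each lot in turn goes to its best remaining collector) gives $691, worse by 185.

Max total: $876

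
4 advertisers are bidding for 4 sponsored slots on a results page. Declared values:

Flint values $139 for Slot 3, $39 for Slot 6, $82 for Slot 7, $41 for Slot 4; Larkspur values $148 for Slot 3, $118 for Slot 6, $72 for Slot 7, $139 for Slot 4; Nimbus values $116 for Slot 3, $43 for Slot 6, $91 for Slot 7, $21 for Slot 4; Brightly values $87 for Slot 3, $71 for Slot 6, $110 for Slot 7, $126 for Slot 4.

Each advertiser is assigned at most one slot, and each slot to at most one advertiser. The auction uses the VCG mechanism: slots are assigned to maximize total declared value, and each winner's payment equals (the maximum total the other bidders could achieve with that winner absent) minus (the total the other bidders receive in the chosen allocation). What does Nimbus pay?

Nimbus pays $5.

Efficient allocation: Flint→Slot 3 ($139), Larkspur→Slot 6 ($118), Nimbus→Slot 7 ($91), Brightly→Slot 4 ($126); total welfare W = $474.
Nimbus receives Slot 7 at value $91, so the others get W − 91 = $383.
Without Nimbus: best allocation of the remaining 3 bidders over all 4 slots is Flint→Slot 3 ($139), Larkspur→Slot 4 ($139), Brightly→Slot 7 ($110), total $388.
VCG payment = (others' best without Nimbus) − (others' welfare with Nimbus) = 388 − 383 = $5.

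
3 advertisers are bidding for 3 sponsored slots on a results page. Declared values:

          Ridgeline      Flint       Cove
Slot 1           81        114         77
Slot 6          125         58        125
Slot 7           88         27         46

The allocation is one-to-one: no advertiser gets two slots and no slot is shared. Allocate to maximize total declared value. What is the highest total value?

Max total: $327

Optimal: Ridgeline→Slot 7 ($88), Flint→Slot 1 ($114), Cove→Slot 6 ($125) — total 88+114+125 = $327.
Column-greedy (each slot in turn goes to its best remaining advertiser) gives $285, worse by 42.
Next-best assignment: Ridgeline→Slot 6, Flint→Slot 1, Cove→Slot 7 = $285.
No other one-to-one assignment exceeds $327.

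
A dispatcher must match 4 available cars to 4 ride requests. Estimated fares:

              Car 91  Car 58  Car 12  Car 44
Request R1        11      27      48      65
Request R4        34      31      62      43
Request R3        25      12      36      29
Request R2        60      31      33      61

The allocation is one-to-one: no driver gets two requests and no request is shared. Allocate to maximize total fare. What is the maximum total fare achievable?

This is a one-to-one assignment (maximum-weight bipartite matching).
Optimal: Car 91→Request R2 ($60), Car 58→Request R3 ($12), Car 12→Request R4 ($62), Car 44→Request R1 ($65) — total 60+12+62+65 = $199.
Row-greedy (each driver in turn takes its best remaining request) gives $168, worse by 31.
Swapping Car 58↔Car 44 (Car 58→Request R1 $27, Car 44→Request R3 $29) loses 21.
Checked against all permutations: $199 is optimal.

Max total: $199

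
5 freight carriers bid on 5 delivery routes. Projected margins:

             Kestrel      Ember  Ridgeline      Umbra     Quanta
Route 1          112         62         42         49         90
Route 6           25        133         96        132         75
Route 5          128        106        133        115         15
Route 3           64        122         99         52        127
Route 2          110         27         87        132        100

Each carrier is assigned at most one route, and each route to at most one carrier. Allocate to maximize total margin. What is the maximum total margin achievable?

This is the linear assignment problem.
Optimal: Kestrel→Route 1 ($112k), Ember→Route 6 ($133k), Ridgeline→Route 5 ($133k), Umbra→Route 2 ($132k), Quanta→Route 3 ($127k) — total 112+133+133+132+127 = $637k.
Row-greedy (each carrier in turn takes its best remaining route) gives $582k, worse by 55.
Swapping Ridgeline↔Ember (Ridgeline→Route 6 $96k, Ember→Route 5 $106k) loses 64.

Maximum total: $637k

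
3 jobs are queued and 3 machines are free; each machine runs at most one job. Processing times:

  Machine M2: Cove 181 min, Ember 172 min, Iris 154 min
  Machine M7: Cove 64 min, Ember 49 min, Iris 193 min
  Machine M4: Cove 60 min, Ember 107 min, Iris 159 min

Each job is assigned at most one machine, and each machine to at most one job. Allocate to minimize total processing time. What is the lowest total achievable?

Optimal: Cove→Machine M4 (60 min), Ember→Machine M7 (49 min), Iris→Machine M2 (154 min) — total 60+49+154 = 263 min.
Every other assignment is strictly worse.

Minimum total: 263 min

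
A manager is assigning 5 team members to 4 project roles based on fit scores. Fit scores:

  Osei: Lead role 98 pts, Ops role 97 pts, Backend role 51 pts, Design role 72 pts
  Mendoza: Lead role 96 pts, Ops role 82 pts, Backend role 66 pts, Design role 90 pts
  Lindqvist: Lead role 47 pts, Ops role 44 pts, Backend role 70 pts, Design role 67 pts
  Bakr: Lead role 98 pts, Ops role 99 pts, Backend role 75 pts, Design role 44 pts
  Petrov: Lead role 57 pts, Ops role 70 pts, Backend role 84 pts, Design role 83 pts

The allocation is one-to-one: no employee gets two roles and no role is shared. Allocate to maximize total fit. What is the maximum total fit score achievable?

Maximum total: 371 pts

This is the linear assignment problem.
Optimal: Osei→Lead role (98 pts), Bakr→Ops role (99 pts), Petrov→Backend role (84 pts), Mendoza→Design role (90 pts) — total 98+99+84+90 = 371 pts.
Row-greedy (each employee in turn takes its best remaining role) gives 357 pts, worse by 14.
Checked against all permutations: 371 pts is optimal.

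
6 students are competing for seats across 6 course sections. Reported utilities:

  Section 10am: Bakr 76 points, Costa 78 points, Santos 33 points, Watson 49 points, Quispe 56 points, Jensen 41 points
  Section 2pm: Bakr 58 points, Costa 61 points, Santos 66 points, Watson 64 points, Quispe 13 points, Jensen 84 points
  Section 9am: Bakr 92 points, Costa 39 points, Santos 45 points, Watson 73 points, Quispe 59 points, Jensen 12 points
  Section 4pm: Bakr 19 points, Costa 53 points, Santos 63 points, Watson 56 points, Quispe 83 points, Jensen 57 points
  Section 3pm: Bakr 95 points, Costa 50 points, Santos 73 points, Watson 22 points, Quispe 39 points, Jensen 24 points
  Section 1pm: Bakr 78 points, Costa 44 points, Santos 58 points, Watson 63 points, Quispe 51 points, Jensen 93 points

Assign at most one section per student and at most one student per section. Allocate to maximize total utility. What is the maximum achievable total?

Maximum total: 488 points

Treat this as an assignment problem: match each student to one section.
Optimal: Bakr→Section 3pm (95 points), Costa→Section 10am (78 points), Santos→Section 2pm (66 points), Watson→Section 9am (73 points), Quispe→Section 4pm (83 points), Jensen→Section 1pm (93 points) — total 95+78+66+73+83+93 = 488 points.
Column-greedy (each section in turn goes to its best remaining student) gives 473 points, worse by 15.
Next-best assignment: Bakr→Section 9am, Costa→Section 10am, Santos→Section 3pm, Watson→Section 2pm, Quispe→Section 4pm, Jensen→Section 1pm = 483 points.
Checked against all permutations: 488 points is optimal.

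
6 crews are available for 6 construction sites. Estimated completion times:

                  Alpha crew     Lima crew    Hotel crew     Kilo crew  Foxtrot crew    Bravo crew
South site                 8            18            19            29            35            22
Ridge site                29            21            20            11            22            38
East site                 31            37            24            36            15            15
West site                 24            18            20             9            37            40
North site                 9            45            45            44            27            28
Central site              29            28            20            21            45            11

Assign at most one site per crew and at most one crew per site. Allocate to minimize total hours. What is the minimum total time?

Treat this as an assignment problem: match each crew to one site.
Optimal: Alpha crew→North site (9 hours), Lima crew→South site (18 hours), Hotel crew→Ridge site (20 hours), Kilo crew→West site (9 hours), Foxtrot crew→East site (15 hours), Bravo crew→Central site (11 hours) — total 9+18+20+9+15+11 = 82 hours.
Next-best assignment: Alpha crew→North site, Lima crew→West site, Hotel crew→South site, Kilo crew→Ridge site, Foxtrot crew→East site, Bravo crew→Central site = 83 hours.
Swapping Alpha crew↔Kilo crew (Alpha crew→West site 24 hours, Kilo crew→North site 44 hours) adds 50.
No other one-to-one assignment undercuts 82 hours.

Min total: 82 hours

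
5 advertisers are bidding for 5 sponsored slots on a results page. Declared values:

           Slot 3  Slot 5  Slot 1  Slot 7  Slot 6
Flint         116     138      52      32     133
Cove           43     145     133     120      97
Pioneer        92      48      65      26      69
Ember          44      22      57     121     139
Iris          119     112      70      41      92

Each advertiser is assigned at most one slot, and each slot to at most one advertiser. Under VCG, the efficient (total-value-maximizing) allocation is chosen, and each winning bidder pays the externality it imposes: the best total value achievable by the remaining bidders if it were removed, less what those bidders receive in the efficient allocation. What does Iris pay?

Iris pays $23.

Efficient allocation: Flint→Slot 6 ($133), Cove→Slot 1 ($133), Pioneer→Slot 3 ($92), Ember→Slot 7 ($121), Iris→Slot 5 ($112); total welfare W = $591.
Iris receives Slot 5 at value $112, so the others get W − 112 = $479.
Without Iris: best allocation of the remaining 4 bidders over all 5 slots is Flint→Slot 5 ($138), Cove→Slot 1 ($133), Pioneer→Slot 3 ($92), Ember→Slot 6 ($139), total $502.
VCG payment = (others' best without Iris) − (others' welfare with Iris) = 502 − 479 = $23.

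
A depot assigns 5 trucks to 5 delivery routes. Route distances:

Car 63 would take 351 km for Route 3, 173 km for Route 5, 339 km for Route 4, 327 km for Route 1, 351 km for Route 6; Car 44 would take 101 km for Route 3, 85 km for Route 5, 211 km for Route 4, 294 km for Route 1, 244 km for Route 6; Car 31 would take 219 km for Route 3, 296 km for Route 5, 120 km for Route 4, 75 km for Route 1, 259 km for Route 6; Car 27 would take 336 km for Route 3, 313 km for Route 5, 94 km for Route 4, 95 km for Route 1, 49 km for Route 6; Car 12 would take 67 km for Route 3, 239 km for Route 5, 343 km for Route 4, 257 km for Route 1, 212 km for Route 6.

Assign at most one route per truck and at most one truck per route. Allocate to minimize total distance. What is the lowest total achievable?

Min total: 575 km

Optimal: Car 63→Route 5 (173 km), Car 44→Route 4 (211 km), Car 31→Route 1 (75 km), Car 27→Route 6 (49 km), Car 12→Route 3 (67 km) — total 173+211+75+49+67 = 575 km.
Column-greedy (each route in turn goes to its cheapest remaining truck) gives 672 km, worse by 97.
Next-best assignment: Car 63→Route 4, Car 44→Route 5, Car 31→Route 1, Car 27→Route 6, Car 12→Route 3 = 615 km.
Checked against all permutations: 575 km is optimal.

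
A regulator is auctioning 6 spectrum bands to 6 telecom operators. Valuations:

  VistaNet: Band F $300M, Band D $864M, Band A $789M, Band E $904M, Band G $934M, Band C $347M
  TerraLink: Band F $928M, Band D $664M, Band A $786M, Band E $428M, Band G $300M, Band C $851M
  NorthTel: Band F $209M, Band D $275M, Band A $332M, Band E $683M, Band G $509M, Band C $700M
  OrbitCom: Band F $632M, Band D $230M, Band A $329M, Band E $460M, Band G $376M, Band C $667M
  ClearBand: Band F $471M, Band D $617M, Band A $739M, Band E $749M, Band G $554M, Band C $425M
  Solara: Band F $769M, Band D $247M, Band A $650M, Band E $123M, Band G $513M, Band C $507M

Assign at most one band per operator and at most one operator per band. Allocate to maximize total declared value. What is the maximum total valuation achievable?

Maximum total: $4479M

Optimal: VistaNet→Band G ($934M), TerraLink→Band F ($928M), NorthTel→Band E ($683M), OrbitCom→Band C ($667M), ClearBand→Band D ($617M), Solara→Band A ($650M) — total 934+928+683+667+617+650 = $4479M.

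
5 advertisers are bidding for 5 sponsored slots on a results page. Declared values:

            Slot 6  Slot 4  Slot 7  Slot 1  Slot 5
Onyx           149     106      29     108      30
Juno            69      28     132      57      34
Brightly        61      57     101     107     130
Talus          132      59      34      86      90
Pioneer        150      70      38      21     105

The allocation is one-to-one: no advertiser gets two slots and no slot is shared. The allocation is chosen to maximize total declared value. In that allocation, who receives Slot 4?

Optimal: Onyx→Slot 4 ($106), Juno→Slot 7 ($132), Brightly→Slot 5 ($130), Talus→Slot 1 ($86), Pioneer→Slot 6 ($150) — total 106+132+130+86+150 = $604.
Row-greedy (each advertiser in turn takes its best remaining slot) gives $567, worse by 37.
Every other assignment is strictly worse.
Onyx's own top slot is Slot 6 ($149), but forcing Onyx→Slot 6 and reassigning the rest optimally gives only $567 — worse by 37.

Onyx receives Slot 4.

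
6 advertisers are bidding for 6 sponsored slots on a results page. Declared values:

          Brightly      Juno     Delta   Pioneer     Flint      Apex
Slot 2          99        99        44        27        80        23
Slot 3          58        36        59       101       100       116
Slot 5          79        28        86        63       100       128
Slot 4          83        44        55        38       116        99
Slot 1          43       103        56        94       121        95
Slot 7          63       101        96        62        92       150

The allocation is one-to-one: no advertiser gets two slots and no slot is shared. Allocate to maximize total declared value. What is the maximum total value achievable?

Treat this as an assignment problem: match each advertiser to one slot.
Optimal: Brightly→Slot 2 ($99), Juno→Slot 1 ($103), Delta→Slot 5 ($86), Pioneer→Slot 3 ($101), Flint→Slot 4 ($116), Apex→Slot 7 ($150) — total 99+103+86+101+116+150 = $655.
Row-greedy (each advertiser in turn takes its best remaining slot) gives $643, worse by 12.
No other one-to-one assignment exceeds $655.

Maximum total: $655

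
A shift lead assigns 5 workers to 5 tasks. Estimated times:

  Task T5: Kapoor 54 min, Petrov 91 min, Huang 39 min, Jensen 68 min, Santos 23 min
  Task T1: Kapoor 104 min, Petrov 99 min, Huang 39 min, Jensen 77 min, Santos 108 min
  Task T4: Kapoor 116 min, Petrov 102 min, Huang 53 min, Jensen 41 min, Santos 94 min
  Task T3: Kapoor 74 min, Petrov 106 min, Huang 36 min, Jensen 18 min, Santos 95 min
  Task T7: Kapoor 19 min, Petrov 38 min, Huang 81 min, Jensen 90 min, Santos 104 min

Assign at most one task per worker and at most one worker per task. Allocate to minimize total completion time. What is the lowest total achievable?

This is a one-to-one assignment (minimum-cost bipartite matching).
Optimal: Kapoor→Task T7 (19 min), Petrov→Task T4 (102 min), Huang→Task T1 (39 min), Jensen→Task T3 (18 min), Santos→Task T5 (23 min) — total 19+102+39+18+23 = 201 min.
Row-greedy (each worker in turn takes its cheapest remaining task) gives 295 min, worse by 94.
Swapping Kapoor↔Huang (Kapoor→Task T1 104 min, Huang→Task T7 81 min) adds 127.

Min total: 201 min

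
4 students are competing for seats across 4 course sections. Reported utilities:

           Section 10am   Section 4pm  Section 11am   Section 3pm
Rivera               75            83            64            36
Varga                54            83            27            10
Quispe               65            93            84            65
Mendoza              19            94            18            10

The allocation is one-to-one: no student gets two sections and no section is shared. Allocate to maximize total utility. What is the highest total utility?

Max total: 277 points

Optimal: Rivera→Section 11am (64 points), Varga→Section 10am (54 points), Quispe→Section 3pm (65 points), Mendoza→Section 4pm (94 points) — total 64+54+65+94 = 277 points.
Column-greedy (each section in turn goes to its best remaining student) gives 263 points, worse by 14.
Swapping Rivera↔Mendoza (Rivera→Section 4pm 83 points, Mendoza→Section 11am 18 points) loses 57.
Every other assignment is strictly worse.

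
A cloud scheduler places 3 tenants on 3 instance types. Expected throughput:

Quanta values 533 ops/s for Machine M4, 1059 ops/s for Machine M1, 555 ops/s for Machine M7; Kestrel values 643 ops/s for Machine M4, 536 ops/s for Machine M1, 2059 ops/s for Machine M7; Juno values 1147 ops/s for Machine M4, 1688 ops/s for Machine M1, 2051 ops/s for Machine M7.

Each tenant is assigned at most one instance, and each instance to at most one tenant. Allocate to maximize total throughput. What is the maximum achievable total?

Maximum total: 4280 ops/s

This is a one-to-one assignment (maximum-weight bipartite matching).
Optimal: Quanta→Machine M4 (533 ops/s), Kestrel→Machine M7 (2059 ops/s), Juno→Machine M1 (1688 ops/s) — total 533+2059+1688 = 4280 ops/s.
Row-greedy (each tenant in turn takes its best remaining instance) gives 4265 ops/s, worse by 15.
Next-best assignment: Quanta→Machine M1, Kestrel→Machine M7, Juno→Machine M4 = 4265 ops/s.
No other one-to-one assignment exceeds 4280 ops/s.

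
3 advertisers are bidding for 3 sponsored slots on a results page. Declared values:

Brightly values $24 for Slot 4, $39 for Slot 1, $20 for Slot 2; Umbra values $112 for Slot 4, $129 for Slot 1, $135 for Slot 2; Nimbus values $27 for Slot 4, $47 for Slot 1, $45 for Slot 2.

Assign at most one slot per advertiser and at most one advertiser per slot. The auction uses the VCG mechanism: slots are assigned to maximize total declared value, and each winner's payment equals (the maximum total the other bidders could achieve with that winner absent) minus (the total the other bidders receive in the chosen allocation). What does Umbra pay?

Efficient allocation: Brightly→Slot 4 ($24), Umbra→Slot 2 ($135), Nimbus→Slot 1 ($47); total welfare W = $206.
Umbra receives Slot 2 at value $135, so the others get W − 135 = $71.
Without Umbra: best allocation of the remaining 2 bidders over all 3 slots is Brightly→Slot 1 ($39), Nimbus→Slot 2 ($45), total $84.
VCG payment = (others' best without Umbra) − (others' welfare with Umbra) = 84 − 71 = $13.

Umbra pays $13.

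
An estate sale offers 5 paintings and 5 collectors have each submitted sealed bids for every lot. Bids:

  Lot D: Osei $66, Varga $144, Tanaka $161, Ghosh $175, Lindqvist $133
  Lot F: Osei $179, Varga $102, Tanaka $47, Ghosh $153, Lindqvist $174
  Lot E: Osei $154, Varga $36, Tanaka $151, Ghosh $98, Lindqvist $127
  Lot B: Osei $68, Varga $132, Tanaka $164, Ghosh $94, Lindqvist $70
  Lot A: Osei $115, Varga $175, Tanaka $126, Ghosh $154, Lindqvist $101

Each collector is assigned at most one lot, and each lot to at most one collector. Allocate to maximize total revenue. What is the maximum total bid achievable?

Max total: $842

Treat this as an assignment problem: match each collector to one lot.
Optimal: Osei→Lot E ($154), Varga→Lot A ($175), Tanaka→Lot B ($164), Ghosh→Lot D ($175), Lindqvist→Lot F ($174) — total 154+175+164+175+174 = $842.
Row-greedy (each collector in turn takes its best remaining lot) gives $820, worse by 22.
Next-best assignment: Osei→Lot F, Varga→Lot A, Tanaka→Lot B, Ghosh→Lot D, Lindqvist→Lot E = $820.
Every other assignment is strictly worse.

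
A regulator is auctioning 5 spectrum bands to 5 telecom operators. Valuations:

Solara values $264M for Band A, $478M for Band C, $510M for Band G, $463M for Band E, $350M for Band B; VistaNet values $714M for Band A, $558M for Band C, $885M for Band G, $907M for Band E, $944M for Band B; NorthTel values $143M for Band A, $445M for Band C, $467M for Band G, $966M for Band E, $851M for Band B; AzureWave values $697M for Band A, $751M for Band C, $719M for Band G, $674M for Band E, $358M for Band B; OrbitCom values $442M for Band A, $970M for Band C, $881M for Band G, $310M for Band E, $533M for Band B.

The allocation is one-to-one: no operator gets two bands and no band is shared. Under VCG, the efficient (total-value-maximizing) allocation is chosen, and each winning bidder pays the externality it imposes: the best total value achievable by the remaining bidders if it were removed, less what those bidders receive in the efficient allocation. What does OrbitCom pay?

Efficient allocation: Solara→Band G ($510M), VistaNet→Band B ($944M), NorthTel→Band E ($966M), AzureWave→Band A ($697M), OrbitCom→Band C ($970M); total welfare W = $4087M.
OrbitCom receives Band C at value $970M, so the others get W − 970 = $3117M.
Without OrbitCom: best allocation of the remaining 4 bidders over all 5 bands is Solara→Band G ($510M), VistaNet→Band B ($944M), NorthTel→Band E ($966M), AzureWave→Band C ($751M), total $3171M.
VCG payment = (others' best without OrbitCom) − (others' welfare with OrbitCom) = 3171 − 3117 = $54M.

OrbitCom pays $54M.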